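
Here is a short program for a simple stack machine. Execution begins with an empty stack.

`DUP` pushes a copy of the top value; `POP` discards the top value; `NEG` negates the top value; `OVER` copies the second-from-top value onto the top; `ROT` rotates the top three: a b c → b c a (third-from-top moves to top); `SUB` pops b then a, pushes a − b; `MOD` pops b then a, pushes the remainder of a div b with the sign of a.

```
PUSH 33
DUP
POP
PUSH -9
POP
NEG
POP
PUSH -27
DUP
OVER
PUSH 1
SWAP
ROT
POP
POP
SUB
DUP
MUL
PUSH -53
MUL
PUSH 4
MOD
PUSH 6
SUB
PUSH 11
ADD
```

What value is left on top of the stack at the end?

PUSH 33  : [33]
DUP      : [33, 33]
POP      : [33]
PUSH -9  : [33, -9]
POP      : [33]
NEG      : [-33]
POP      : []
PUSH -27 : [-27]
DUP      : [-27, -27]
OVER     : [-27, -27, -27]
PUSH 1   : [-27, -27, -27, 1]
SWAP     : [-27, -27, 1, -27]
ROT      : [-27, 1, -27, -27]
POP      : [-27, 1, -27]
POP      : [-27, 1]
SUB      : [-28]
DUP      : [-28, -28]
MUL      : [784]
PUSH -53 : [784, -53]
MUL      : [-41552]
PUSH 4   : [-41552, 4]
MOD      : [0]
PUSH 6   : [0, 6]
SUB      : [-6]
PUSH 11  : [-6, 11]
ADD      : [5]

5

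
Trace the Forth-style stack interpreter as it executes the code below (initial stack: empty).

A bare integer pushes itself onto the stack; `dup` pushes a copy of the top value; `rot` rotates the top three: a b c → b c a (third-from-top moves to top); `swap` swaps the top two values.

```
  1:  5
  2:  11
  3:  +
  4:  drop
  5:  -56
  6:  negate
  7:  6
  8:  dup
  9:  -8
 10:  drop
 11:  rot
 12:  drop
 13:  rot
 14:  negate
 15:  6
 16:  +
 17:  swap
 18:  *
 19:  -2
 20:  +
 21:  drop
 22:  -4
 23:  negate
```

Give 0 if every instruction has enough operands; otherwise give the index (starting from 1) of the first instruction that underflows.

13

5      → 5
11     → 5 11
+      → 16
drop   → (empty)
-56    → -56
negate → 56
6      → 56 6
dup    → 56 6 6
-8     → 56 6 6 -8
drop   → 56 6 6
rot    → 6 6 56
drop   → 6 6
rot  — needs 3 operands, stack has 2 → underflow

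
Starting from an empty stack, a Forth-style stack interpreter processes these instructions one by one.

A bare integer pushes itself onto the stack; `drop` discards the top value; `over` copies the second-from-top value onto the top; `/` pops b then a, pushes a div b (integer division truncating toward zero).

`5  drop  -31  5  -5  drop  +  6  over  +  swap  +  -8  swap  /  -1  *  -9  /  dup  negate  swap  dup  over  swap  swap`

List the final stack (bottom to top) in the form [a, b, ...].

[0, 0, 0, 0]

5       [5]
drop    []
-31     [-31]
5       [-31, 5]
-5      [-31, 5, -5]
drop    [-31, 5]
+       [-26]
6       [-26, 6]
over    [-26, 6, -26]
+       [-26, -20]
swap    [-20, -26]
+       [-46]
-8      [-46, -8]
swap    [-8, -46]
/       [0]
-1      [0, -1]
*       [0]
-9      [0, -9]
/       [0]
dup     [0, 0]
negate  [0, 0]
swap    [0, 0]
dup     [0, 0, 0]
over    [0, 0, 0, 0]
swap    [0, 0, 0, 0]
swap    [0, 0, 0, 0]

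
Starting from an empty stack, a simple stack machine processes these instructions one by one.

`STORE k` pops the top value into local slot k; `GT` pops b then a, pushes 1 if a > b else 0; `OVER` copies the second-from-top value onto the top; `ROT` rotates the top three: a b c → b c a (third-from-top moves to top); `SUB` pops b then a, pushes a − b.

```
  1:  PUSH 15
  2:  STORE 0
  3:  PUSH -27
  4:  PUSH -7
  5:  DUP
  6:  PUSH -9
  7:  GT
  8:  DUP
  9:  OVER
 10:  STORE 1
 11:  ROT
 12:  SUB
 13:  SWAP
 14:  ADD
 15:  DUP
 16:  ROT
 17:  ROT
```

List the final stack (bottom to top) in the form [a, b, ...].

[9, -27, 9]

PUSH 15  → [15]
STORE 0  → []
PUSH -27 → [-27]
PUSH -7  → [-27, -7]
DUP      → [-27, -7, -7]
PUSH -9  → [-27, -7, -7, -9]
GT       → [-27, -7, 1]
DUP      → [-27, -7, 1, 1]
OVER     → [-27, -7, 1, 1, 1]
STORE 1  → [-27, -7, 1, 1]
ROT      → [-27, 1, 1, -7]
SUB      → [-27, 1, 8]
SWAP     → [-27, 8, 1]
ADD      → [-27, 9]
DUP      → [-27, 9, 9]
ROT      → [9, 9, -27]
ROT      → [9, -27, 9]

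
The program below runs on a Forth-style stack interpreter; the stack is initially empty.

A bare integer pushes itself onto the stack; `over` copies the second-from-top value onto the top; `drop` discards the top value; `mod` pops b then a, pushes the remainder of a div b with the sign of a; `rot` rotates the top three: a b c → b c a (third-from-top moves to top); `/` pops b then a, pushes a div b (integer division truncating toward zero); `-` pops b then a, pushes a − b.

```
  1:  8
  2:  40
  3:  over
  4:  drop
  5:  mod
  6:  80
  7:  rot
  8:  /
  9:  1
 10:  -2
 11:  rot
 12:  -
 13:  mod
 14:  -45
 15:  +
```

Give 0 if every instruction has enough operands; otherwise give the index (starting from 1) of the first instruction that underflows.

7

8    : 8
40   : 8 40
over : 8 40 8
drop : 8 40
mod  : 8
80   : 8 80
rot  — needs 3 operands, stack has 2 → underflow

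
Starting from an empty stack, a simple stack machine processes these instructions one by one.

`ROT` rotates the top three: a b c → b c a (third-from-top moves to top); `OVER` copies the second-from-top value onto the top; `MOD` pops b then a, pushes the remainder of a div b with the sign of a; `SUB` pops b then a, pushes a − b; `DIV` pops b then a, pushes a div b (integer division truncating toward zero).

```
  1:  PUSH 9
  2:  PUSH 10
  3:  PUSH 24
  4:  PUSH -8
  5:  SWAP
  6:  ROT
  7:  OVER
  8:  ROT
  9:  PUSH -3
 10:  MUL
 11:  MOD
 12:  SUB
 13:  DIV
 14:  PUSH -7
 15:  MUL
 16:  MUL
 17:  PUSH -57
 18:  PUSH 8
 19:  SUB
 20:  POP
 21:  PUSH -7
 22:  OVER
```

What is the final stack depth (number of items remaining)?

3

PUSH 9   → [9]
PUSH 10  → [9, 10]
PUSH 24  → [9, 10, 24]
PUSH -8  → [9, 10, 24, -8]
SWAP     → [9, 10, -8, 24]
ROT      → [9, -8, 24, 10]
OVER     → [9, -8, 24, 10, 24]
ROT      → [9, -8, 10, 24, 24]
PUSH -3  → [9, -8, 10, 24, 24, -3]
MUL      → [9, -8, 10, 24, -72]
MOD      → [9, -8, 10, 24]
SUB      → [9, -8, -14]
DIV      → [9, 0]
PUSH -7  → [9, 0, -7]
MUL      → [9, 0]
MUL      → [0]
PUSH -57 → [0, -57]
PUSH 8   → [0, -57, 8]
SUB      → [0, -65]
POP      → [0]
PUSH -7  → [0, -7]
OVER     → [0, -7, 0]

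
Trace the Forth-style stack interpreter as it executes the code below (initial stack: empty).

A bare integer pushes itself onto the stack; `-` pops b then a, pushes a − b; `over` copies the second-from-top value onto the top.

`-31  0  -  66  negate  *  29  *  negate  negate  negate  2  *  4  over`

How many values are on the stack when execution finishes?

-31    -> [-31]
0      -> [-31, 0]
-      -> [-31]
66     -> [-31, 66]
negate -> [-31, -66]
*      -> [2046]
29     -> [2046, 29]
*      -> [59334]
negate -> [-59334]
negate -> [59334]
negate -> [-59334]
2      -> [-59334, 2]
*      -> [-118668]
4      -> [-118668, 4]
over   -> [-118668, 4, -118668]

3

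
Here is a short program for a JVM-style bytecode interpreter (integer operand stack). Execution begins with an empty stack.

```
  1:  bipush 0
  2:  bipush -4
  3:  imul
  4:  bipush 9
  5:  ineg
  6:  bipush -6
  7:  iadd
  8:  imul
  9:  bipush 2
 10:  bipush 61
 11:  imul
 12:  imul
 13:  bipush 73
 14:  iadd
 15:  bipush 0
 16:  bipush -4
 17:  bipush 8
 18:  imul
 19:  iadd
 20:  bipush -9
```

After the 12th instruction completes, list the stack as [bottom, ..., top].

[0]

bipush 0   [0]
bipush -4  [0, -4]
imul       [0]
bipush 9   [0, 9]
ineg       [0, -9]
bipush -6  [0, -9, -6]
iadd       [0, -15]
imul       [0]
bipush 2   [0, 2]
bipush 61  [0, 2, 61]
imul       [0, 122]
imul       [0]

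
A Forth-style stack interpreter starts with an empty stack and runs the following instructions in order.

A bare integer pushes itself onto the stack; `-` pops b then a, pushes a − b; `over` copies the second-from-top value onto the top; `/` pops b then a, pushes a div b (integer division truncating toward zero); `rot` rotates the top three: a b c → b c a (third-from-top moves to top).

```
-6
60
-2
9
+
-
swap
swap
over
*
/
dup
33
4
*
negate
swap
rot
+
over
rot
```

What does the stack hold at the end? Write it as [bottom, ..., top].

-6      -6
60      -6 60
-2      -6 60 -2
9       -6 60 -2 9
+       -6 60 7
-       -6 53
swap    53 -6
swap    -6 53
over    -6 53 -6
*       -6 -318
/       0
dup     0 0
33      0 0 33
4       0 0 33 4
*       0 0 132
negate  0 0 -132
swap    0 -132 0
rot     -132 0 0
+       -132 0
over    -132 0 -132
rot     0 -132 -132

[0, -132, -132]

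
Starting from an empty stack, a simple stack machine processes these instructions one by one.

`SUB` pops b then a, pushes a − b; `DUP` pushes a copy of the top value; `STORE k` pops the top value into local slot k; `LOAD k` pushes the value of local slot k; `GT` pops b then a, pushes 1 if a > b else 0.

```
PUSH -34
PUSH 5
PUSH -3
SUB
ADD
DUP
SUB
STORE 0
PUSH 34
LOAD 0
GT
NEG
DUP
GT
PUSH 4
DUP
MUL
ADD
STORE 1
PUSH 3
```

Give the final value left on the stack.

PUSH -34 -> [-34]
PUSH 5   -> [-34, 5]
PUSH -3  -> [-34, 5, -3]
SUB      -> [-34, 8]
ADD      -> [-26]
DUP      -> [-26, -26]
SUB      -> [0]
STORE 0  -> []
PUSH 34  -> [34]
LOAD 0   -> [34, 0]
GT       -> [1]
NEG      -> [-1]
DUP      -> [-1, -1]
GT       -> [0]
PUSH 4   -> [0, 4]
DUP      -> [0, 4, 4]
MUL      -> [0, 16]
ADD      -> [16]
STORE 1  -> []
PUSH 3   -> [3]

3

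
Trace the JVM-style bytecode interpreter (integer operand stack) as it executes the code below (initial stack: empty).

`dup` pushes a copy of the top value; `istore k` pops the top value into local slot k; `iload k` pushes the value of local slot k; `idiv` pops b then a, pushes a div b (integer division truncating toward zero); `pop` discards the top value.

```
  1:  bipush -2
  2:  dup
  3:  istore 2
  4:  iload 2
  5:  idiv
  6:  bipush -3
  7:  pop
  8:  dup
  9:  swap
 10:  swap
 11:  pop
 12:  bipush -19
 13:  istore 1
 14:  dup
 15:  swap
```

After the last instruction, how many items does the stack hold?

2

bipush -2   -2
dup         -2 -2
istore 2    -2
iload 2     -2 -2
idiv        1
bipush -3   1 -3
pop         1
dup         1 1
swap        1 1
swap        1 1
pop         1
bipush -19  1 -19
istore 1    1
dup         1 1
swap        1 1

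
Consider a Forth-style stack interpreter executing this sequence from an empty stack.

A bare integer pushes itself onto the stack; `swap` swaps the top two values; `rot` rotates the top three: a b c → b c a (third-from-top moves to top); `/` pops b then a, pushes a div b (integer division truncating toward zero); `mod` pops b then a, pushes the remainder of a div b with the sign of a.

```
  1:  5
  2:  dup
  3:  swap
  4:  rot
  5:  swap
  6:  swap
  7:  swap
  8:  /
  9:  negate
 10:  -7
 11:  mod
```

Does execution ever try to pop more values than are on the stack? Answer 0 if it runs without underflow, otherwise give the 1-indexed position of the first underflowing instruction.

5    : [5]
dup  : [5, 5]
swap : [5, 5]
rot  — needs 3 operands, stack has 2 → underflow

4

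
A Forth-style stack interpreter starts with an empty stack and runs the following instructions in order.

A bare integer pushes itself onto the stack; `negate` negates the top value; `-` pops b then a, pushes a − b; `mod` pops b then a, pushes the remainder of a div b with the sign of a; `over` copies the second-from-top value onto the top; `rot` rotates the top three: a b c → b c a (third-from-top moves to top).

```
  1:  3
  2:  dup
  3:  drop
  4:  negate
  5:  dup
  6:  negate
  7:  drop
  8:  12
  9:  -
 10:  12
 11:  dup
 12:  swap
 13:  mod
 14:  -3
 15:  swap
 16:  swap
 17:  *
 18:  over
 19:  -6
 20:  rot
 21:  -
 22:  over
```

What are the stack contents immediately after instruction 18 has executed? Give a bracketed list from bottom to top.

3      → [3]
dup    → [3, 3]
drop   → [3]
negate → [-3]
dup    → [-3, -3]
negate → [-3, 3]
drop   → [-3]
12     → [-3, 12]
-      → [-15]
12     → [-15, 12]
dup    → [-15, 12, 12]
swap   → [-15, 12, 12]
mod    → [-15, 0]
-3     → [-15, 0, -3]
swap   → [-15, -3, 0]
swap   → [-15, 0, -3]
*      → [-15, 0]
over   → [-15, 0, -15]

[-15, 0, -15]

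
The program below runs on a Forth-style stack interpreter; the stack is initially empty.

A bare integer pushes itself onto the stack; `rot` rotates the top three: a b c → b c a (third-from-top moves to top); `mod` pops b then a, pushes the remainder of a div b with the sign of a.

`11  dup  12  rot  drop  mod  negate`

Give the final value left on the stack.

11     -> 11
dup    -> 11 11
12     -> 11 11 12
rot    -> 11 12 11
drop   -> 11 12
mod    -> 11
negate -> -11

-11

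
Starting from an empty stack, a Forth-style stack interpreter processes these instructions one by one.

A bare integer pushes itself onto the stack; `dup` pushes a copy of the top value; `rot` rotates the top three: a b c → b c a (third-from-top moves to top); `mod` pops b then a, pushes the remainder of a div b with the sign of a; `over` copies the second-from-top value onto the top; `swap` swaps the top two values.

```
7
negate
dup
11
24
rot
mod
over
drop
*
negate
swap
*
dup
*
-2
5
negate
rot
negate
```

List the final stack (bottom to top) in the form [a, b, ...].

[-2, -5, -53361]

7      → 7
negate → -7
dup    → -7 -7
11     → -7 -7 11
24     → -7 -7 11 24
rot    → -7 11 24 -7
mod    → -7 11 3
over   → -7 11 3 11
drop   → -7 11 3
*      → -7 33
negate → -7 -33
swap   → -33 -7
*      → 231
dup    → 231 231
*      → 53361
-2     → 53361 -2
5      → 53361 -2 5
negate → 53361 -2 -5
rot    → -2 -5 53361
negate → -2 -5 -53361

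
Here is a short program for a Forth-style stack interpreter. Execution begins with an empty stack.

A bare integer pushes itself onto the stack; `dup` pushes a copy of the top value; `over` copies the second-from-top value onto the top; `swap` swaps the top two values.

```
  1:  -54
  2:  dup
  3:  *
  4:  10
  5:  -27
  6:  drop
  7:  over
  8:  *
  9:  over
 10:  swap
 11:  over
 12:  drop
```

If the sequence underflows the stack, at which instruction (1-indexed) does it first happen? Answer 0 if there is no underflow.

-54  -> -54
dup  -> -54 -54
*    -> 2916
10   -> 2916 10
-27  -> 2916 10 -27
drop -> 2916 10
over -> 2916 10 2916
*    -> 2916 29160
over -> 2916 29160 2916
swap -> 2916 2916 29160
over -> 2916 2916 29160 2916
drop -> 2916 2916 29160

0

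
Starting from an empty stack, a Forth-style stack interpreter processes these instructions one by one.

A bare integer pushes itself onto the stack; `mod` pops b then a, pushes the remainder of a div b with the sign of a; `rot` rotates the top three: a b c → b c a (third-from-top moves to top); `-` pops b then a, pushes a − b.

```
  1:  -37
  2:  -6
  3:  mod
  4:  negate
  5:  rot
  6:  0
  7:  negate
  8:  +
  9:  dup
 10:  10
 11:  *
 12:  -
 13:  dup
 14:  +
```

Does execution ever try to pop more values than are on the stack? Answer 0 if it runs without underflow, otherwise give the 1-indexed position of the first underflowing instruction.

-37    -> -37
-6     -> -37 -6
mod    -> -1
negate -> 1
rot  — needs 3 operands, stack has 1 → underflow

5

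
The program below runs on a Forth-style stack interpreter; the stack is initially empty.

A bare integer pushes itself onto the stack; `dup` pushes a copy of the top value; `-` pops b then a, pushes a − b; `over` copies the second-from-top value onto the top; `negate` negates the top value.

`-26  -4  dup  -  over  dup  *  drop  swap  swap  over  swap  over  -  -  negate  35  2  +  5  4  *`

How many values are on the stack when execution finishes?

-26    -> -26
-4     -> -26 -4
dup    -> -26 -4 -4
-      -> -26 0
over   -> -26 0 -26
dup    -> -26 0 -26 -26
*      -> -26 0 676
drop   -> -26 0
swap   -> 0 -26
swap   -> -26 0
over   -> -26 0 -26
swap   -> -26 -26 0
over   -> -26 -26 0 -26
-      -> -26 -26 26
-      -> -26 -52
negate -> -26 52
35     -> -26 52 35
2      -> -26 52 35 2
+      -> -26 52 37
5      -> -26 52 37 5
4      -> -26 52 37 5 4
*      -> -26 52 37 20

4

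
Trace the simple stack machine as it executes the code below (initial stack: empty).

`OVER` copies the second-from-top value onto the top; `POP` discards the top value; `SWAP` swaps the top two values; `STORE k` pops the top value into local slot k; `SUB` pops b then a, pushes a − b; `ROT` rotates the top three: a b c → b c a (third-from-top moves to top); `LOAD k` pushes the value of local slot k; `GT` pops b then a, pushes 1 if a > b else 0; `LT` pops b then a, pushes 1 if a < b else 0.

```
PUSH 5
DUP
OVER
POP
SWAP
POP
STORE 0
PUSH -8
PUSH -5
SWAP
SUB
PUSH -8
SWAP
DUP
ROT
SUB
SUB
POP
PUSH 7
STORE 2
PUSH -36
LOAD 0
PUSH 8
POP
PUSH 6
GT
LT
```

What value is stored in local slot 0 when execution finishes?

5

PUSH 5   : 5
DUP      : 5 5
OVER     : 5 5 5
POP      : 5 5
SWAP     : 5 5
POP      : 5
STORE 0  : (empty)
PUSH -8  : -8
PUSH -5  : -8 -5
SWAP     : -5 -8
SUB      : 3
PUSH -8  : 3 -8
SWAP     : -8 3
DUP      : -8 3 3
ROT      : 3 3 -8
SUB      : 3 11
SUB      : -8
POP      : (empty)
PUSH 7   : 7
STORE 2  : (empty)
PUSH -36 : -36
LOAD 0   : -36 5
PUSH 8   : -36 5 8
POP      : -36 5
PUSH 6   : -36 5 6
GT       : -36 0
LT       : 1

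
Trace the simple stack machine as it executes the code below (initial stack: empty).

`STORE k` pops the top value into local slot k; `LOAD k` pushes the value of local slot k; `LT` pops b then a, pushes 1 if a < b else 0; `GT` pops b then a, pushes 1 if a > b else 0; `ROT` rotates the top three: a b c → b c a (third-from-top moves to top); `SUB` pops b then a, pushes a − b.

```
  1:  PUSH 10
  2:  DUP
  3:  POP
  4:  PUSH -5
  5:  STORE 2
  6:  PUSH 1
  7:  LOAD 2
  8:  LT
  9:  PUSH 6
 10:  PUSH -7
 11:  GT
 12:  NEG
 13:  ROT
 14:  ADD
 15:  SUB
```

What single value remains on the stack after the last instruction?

PUSH 10 -> [10]
DUP     -> [10, 10]
POP     -> [10]
PUSH -5 -> [10, -5]
STORE 2 -> [10]
PUSH 1  -> [10, 1]
LOAD 2  -> [10, 1, -5]
LT      -> [10, 0]
PUSH 6  -> [10, 0, 6]
PUSH -7 -> [10, 0, 6, -7]
GT      -> [10, 0, 1]
NEG     -> [10, 0, -1]
ROT     -> [0, -1, 10]
ADD     -> [0, 9]
SUB     -> [-9]

-9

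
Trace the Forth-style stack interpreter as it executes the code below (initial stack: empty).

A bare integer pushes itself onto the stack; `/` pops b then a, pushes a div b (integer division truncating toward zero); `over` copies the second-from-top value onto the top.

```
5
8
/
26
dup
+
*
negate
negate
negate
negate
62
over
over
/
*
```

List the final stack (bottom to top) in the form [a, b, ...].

5      -> [5]
8      -> [5, 8]
/      -> [0]
26     -> [0, 26]
dup    -> [0, 26, 26]
+      -> [0, 52]
*      -> [0]
negate -> [0]
negate -> [0]
negate -> [0]
negate -> [0]
62     -> [0, 62]
over   -> [0, 62, 0]
over   -> [0, 62, 0, 62]
/      -> [0, 62, 0]
*      -> [0, 0]

[0, 0]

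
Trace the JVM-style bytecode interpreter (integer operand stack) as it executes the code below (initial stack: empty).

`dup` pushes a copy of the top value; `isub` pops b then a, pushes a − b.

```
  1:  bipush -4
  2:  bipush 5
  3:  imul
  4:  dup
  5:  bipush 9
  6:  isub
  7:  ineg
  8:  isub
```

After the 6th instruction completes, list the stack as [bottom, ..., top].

bipush -4 : [-4]
bipush 5  : [-4, 5]
imul      : [-20]
dup       : [-20, -20]
bipush 9  : [-20, -20, 9]
isub      : [-20, -29]

[-20, -29]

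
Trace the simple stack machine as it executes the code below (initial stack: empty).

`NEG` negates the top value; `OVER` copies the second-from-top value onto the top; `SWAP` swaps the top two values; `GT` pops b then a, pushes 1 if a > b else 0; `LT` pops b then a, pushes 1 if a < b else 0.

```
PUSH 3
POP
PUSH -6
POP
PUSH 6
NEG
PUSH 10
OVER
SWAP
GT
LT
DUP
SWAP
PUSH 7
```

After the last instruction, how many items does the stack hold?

3

PUSH 3   [3]
POP      []
PUSH -6  [-6]
POP      []
PUSH 6   [6]
NEG      [-6]
PUSH 10  [-6, 10]
OVER     [-6, 10, -6]
SWAP     [-6, -6, 10]
GT       [-6, 0]
LT       [1]
DUP      [1, 1]
SWAP     [1, 1]
PUSH 7   [1, 1, 7]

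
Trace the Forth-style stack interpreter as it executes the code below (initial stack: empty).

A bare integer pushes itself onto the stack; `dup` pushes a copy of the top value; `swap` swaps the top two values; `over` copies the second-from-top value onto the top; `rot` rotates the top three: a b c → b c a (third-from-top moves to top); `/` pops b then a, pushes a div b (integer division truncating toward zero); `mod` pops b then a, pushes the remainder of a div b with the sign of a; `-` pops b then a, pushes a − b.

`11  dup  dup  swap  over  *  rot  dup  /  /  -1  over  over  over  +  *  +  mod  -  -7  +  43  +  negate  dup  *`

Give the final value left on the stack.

5476

11     : 11
dup    : 11 11
dup    : 11 11 11
swap   : 11 11 11
over   : 11 11 11 11
*      : 11 11 121
rot    : 11 121 11
dup    : 11 121 11 11
/      : 11 121 1
/      : 11 121
-1     : 11 121 -1
over   : 11 121 -1 121
over   : 11 121 -1 121 -1
over   : 11 121 -1 121 -1 121
+      : 11 121 -1 121 120
*      : 11 121 -1 14520
+      : 11 121 14519
mod    : 11 121
-      : -110
-7     : -110 -7
+      : -117
43     : -117 43
+      : -74
negate : 74
dup    : 74 74
*      : 5476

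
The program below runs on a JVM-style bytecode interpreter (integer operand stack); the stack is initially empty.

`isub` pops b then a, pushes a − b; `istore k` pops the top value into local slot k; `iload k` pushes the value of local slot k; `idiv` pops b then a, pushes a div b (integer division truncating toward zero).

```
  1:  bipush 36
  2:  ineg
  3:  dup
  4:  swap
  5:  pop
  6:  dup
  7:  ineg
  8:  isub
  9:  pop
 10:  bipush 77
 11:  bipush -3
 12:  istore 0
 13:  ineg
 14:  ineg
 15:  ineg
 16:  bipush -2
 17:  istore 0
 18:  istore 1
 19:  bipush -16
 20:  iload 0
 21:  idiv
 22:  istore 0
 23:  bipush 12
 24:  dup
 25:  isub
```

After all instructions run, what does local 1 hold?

bipush 36  -> [36]
ineg       -> [-36]
dup        -> [-36, -36]
swap       -> [-36, -36]
pop        -> [-36]
dup        -> [-36, -36]
ineg       -> [-36, 36]
isub       -> [-72]
pop        -> []
bipush 77  -> [77]
bipush -3  -> [77, -3]
istore 0   -> [77]
ineg       -> [-77]
ineg       -> [77]
ineg       -> [-77]
bipush -2  -> [-77, -2]
istore 0   -> [-77]
istore 1   -> []
bipush -16 -> [-16]
iload 0    -> [-16, -2]
idiv       -> [8]
istore 0   -> []
bipush 12  -> [12]
dup        -> [12, 12]
isub       -> [0]

-77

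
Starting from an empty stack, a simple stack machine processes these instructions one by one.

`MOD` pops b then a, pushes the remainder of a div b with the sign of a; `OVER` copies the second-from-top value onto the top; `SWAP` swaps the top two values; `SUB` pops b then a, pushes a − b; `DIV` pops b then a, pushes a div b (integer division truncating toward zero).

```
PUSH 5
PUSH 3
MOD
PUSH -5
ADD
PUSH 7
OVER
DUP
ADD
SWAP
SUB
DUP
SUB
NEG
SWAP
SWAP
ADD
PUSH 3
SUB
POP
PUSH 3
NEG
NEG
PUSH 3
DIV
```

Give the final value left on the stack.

PUSH 5   5
PUSH 3   5 3
MOD      2
PUSH -5  2 -5
ADD      -3
PUSH 7   -3 7
OVER     -3 7 -3
DUP      -3 7 -3 -3
ADD      -3 7 -6
SWAP     -3 -6 7
SUB      -3 -13
DUP      -3 -13 -13
SUB      -3 0
NEG      -3 0
SWAP     0 -3
SWAP     -3 0
ADD      -3
PUSH 3   -3 3
SUB      -6
POP      (empty)
PUSH 3   3
NEG      -3
NEG      3
PUSH 3   3 3
DIV      1

1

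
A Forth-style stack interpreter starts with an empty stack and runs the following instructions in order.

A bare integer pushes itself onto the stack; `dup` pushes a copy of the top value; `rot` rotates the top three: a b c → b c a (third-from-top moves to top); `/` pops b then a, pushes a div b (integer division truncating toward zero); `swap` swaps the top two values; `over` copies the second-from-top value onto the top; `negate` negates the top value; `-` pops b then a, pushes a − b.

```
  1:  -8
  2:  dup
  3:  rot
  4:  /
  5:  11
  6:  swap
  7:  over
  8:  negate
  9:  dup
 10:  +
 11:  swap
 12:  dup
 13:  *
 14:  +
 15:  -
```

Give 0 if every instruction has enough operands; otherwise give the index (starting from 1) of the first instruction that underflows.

-8  -> [-8]
dup -> [-8, -8]
rot  — needs 3 operands, stack has 2 → underflow

3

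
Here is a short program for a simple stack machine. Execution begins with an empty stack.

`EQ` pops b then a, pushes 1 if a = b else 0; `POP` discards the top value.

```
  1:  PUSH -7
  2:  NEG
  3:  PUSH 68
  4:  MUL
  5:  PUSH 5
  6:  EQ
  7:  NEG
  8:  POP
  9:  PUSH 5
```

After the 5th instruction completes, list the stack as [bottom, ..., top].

[476, 5]

PUSH -7  -7
NEG      7
PUSH 68  7 68
MUL      476
PUSH 5   476 5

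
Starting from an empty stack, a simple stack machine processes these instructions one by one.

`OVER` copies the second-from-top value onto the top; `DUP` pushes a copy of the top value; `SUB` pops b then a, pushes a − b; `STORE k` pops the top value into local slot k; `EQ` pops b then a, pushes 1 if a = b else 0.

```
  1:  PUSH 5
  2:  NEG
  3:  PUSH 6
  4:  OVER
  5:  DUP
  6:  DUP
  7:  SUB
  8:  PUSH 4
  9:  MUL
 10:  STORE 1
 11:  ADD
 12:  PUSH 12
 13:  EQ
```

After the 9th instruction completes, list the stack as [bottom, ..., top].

[-5, 6, -5, 0]

PUSH 5  5
NEG     -5
PUSH 6  -5 6
OVER    -5 6 -5
DUP     -5 6 -5 -5
DUP     -5 6 -5 -5 -5
SUB     -5 6 -5 0
PUSH 4  -5 6 -5 0 4
MUL     -5 6 -5 0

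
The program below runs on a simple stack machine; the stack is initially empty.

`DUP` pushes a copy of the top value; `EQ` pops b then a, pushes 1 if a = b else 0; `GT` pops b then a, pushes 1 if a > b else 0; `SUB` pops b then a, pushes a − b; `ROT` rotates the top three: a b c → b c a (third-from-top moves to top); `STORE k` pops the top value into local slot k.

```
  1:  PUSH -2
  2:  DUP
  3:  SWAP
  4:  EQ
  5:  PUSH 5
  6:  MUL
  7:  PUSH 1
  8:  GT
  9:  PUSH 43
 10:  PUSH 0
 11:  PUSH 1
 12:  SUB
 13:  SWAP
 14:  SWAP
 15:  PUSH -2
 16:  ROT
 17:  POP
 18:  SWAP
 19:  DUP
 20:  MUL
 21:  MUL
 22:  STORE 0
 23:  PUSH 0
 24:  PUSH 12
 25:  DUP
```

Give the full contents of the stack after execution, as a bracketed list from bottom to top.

PUSH -2 -> [-2]
DUP     -> [-2, -2]
SWAP    -> [-2, -2]
EQ      -> [1]
PUSH 5  -> [1, 5]
MUL     -> [5]
PUSH 1  -> [5, 1]
GT      -> [1]
PUSH 43 -> [1, 43]
PUSH 0  -> [1, 43, 0]
PUSH 1  -> [1, 43, 0, 1]
SUB     -> [1, 43, -1]
SWAP    -> [1, -1, 43]
SWAP    -> [1, 43, -1]
PUSH -2 -> [1, 43, -1, -2]
ROT     -> [1, -1, -2, 43]
POP     -> [1, -1, -2]
SWAP    -> [1, -2, -1]
DUP     -> [1, -2, -1, -1]
MUL     -> [1, -2, 1]
MUL     -> [1, -2]
STORE 0 -> [1]
PUSH 0  -> [1, 0]
PUSH 12 -> [1, 0, 12]
DUP     -> [1, 0, 12, 12]

[1, 0, 12, 12]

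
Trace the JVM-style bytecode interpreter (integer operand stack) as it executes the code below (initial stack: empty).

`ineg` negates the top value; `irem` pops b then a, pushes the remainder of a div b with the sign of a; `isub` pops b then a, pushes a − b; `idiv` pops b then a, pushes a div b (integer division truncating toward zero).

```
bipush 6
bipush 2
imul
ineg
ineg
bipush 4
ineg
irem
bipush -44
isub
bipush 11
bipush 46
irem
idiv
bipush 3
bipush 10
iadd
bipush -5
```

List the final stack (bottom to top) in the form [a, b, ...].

bipush 6    6
bipush 2    6 2
imul        12
ineg        -12
ineg        12
bipush 4    12 4
ineg        12 -4
irem        0
bipush -44  0 -44
isub        44
bipush 11   44 11
bipush 46   44 11 46
irem        44 11
idiv        4
bipush 3    4 3
bipush 10   4 3 10
iadd        4 13
bipush -5   4 13 -5

[4, 13, -5]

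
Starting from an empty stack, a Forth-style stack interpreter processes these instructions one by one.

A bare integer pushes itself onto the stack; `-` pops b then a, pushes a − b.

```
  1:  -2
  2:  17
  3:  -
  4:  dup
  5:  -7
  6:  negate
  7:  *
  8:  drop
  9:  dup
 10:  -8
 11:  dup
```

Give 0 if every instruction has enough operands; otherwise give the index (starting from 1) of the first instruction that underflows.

0

-2     -> -2
17     -> -2 17
-      -> -19
dup    -> -19 -19
-7     -> -19 -19 -7
negate -> -19 -19 7
*      -> -19 -133
drop   -> -19
dup    -> -19 -19
-8     -> -19 -19 -8
dup    -> -19 -19 -8 -8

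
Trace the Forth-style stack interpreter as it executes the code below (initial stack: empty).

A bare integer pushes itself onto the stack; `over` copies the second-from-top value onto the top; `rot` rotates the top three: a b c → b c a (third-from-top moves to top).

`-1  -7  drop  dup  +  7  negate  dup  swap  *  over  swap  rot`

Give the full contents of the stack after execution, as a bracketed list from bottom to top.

[-2, 49, -2]

-1     -> [-1]
-7     -> [-1, -7]
drop   -> [-1]
dup    -> [-1, -1]
+      -> [-2]
7      -> [-2, 7]
negate -> [-2, -7]
dup    -> [-2, -7, -7]
swap   -> [-2, -7, -7]
*      -> [-2, 49]
over   -> [-2, 49, -2]
swap   -> [-2, -2, 49]
rot    -> [-2, 49, -2]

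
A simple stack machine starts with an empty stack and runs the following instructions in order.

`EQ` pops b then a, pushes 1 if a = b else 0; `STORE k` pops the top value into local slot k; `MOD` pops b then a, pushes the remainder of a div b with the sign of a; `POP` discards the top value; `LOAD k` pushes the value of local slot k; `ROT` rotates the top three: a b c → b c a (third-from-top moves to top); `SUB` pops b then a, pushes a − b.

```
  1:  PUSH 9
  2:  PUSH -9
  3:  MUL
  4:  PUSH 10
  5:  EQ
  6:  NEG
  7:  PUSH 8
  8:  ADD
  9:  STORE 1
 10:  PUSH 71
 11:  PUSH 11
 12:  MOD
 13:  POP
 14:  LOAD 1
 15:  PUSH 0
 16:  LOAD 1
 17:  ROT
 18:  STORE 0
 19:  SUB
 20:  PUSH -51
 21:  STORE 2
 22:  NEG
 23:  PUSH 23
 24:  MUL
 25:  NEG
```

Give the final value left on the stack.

PUSH 9   -> [9]
PUSH -9  -> [9, -9]
MUL      -> [-81]
PUSH 10  -> [-81, 10]
EQ       -> [0]
NEG      -> [0]
PUSH 8   -> [0, 8]
ADD      -> [8]
STORE 1  -> []
PUSH 71  -> [71]
PUSH 11  -> [71, 11]
MOD      -> [5]
POP      -> []
LOAD 1   -> [8]
PUSH 0   -> [8, 0]
LOAD 1   -> [8, 0, 8]
ROT      -> [0, 8, 8]
STORE 0  -> [0, 8]
SUB      -> [-8]
PUSH -51 -> [-8, -51]
STORE 2  -> [-8]
NEG      -> [8]
PUSH 23  -> [8, 23]
MUL      -> [184]
NEG      -> [-184]

-184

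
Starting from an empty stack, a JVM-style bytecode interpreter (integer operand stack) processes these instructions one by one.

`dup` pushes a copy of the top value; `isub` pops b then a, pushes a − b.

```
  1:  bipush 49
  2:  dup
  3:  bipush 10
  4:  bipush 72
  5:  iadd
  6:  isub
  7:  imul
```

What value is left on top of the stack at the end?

-1617

bipush 49  [49]
dup        [49, 49]
bipush 10  [49, 49, 10]
bipush 72  [49, 49, 10, 72]
iadd       [49, 49, 82]
isub       [49, -33]
imul       [-1617]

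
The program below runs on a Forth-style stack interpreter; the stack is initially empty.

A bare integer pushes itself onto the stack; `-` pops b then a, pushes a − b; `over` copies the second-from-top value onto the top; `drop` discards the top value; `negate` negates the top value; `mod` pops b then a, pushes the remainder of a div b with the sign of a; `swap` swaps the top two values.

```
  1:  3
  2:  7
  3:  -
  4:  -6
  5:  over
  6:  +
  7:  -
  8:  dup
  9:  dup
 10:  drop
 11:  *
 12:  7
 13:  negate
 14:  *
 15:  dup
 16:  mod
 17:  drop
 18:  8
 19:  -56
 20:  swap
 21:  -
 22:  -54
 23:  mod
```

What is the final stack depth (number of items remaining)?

1

3      → 3
7      → 3 7
-      → -4
-6     → -4 -6
over   → -4 -6 -4
+      → -4 -10
-      → 6
dup    → 6 6
dup    → 6 6 6
drop   → 6 6
*      → 36
7      → 36 7
negate → 36 -7
*      → -252
dup    → -252 -252
mod    → 0
drop   → (empty)
8      → 8
-56    → 8 -56
swap   → -56 8
-      → -64
-54    → -64 -54
mod    → -10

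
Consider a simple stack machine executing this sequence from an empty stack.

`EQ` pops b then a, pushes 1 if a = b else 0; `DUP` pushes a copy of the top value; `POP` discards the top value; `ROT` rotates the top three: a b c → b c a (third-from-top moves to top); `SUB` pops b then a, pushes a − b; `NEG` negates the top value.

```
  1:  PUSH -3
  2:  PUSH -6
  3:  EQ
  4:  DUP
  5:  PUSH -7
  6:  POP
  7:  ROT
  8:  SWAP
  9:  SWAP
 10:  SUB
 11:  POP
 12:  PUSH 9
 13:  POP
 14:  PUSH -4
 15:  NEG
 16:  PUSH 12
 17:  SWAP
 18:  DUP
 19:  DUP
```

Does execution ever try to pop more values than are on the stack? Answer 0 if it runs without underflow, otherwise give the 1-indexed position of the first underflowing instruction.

7

PUSH -3 -> -3
PUSH -6 -> -3 -6
EQ      -> 0
DUP     -> 0 0
PUSH -7 -> 0 0 -7
POP     -> 0 0
ROT  — needs 3 operands, stack has 2 → underflow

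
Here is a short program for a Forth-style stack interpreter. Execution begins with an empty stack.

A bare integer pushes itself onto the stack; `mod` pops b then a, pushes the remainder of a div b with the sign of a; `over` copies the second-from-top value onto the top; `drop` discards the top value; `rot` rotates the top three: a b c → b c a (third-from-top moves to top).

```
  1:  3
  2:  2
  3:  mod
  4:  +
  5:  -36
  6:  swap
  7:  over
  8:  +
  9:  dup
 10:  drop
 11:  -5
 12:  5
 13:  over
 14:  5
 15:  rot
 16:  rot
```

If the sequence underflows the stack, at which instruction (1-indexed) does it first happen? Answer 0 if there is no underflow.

4

3   → [3]
2   → [3, 2]
mod → [1]
+  — needs 2 operands, stack has 1 → underflow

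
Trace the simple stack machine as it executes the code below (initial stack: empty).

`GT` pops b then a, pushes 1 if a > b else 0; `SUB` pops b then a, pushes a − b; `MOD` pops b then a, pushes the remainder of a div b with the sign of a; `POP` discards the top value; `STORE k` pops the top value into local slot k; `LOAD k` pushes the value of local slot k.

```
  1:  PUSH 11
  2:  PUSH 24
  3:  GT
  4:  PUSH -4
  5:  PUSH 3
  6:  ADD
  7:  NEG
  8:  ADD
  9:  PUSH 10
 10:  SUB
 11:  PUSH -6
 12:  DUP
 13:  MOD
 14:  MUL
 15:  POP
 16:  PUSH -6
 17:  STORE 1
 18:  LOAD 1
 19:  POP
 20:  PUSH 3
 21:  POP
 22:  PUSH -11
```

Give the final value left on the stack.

-11

PUSH 11  -> 11
PUSH 24  -> 11 24
GT       -> 0
PUSH -4  -> 0 -4
PUSH 3   -> 0 -4 3
ADD      -> 0 -1
NEG      -> 0 1
ADD      -> 1
PUSH 10  -> 1 10
SUB      -> -9
PUSH -6  -> -9 -6
DUP      -> -9 -6 -6
MOD      -> -9 0
MUL      -> 0
POP      -> (empty)
PUSH -6  -> -6
STORE 1  -> (empty)
LOAD 1   -> -6
POP      -> (empty)
PUSH 3   -> 3
POP      -> (empty)
PUSH -11 -> -11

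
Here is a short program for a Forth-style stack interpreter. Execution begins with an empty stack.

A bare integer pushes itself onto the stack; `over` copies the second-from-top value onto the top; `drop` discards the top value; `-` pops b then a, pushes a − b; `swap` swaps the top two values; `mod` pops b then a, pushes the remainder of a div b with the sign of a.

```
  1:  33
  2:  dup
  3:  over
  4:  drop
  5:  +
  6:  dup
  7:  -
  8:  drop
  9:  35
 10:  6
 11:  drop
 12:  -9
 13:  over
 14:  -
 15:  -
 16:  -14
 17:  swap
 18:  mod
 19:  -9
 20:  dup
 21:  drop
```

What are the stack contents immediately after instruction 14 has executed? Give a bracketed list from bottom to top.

[35, -44]

33   -> 33
dup  -> 33 33
over -> 33 33 33
drop -> 33 33
+    -> 66
dup  -> 66 66
-    -> 0
drop -> (empty)
35   -> 35
6    -> 35 6
drop -> 35
-9   -> 35 -9
over -> 35 -9 35
-    -> 35 -44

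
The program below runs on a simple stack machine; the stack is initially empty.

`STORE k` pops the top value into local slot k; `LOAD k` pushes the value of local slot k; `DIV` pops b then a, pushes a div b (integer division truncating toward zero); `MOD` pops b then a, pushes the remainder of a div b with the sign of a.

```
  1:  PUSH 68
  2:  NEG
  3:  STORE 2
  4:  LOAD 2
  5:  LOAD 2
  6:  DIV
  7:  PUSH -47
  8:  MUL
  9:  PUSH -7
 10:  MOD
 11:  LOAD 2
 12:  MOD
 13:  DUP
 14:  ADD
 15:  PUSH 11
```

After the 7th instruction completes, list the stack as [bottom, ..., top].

[1, -47]

PUSH 68   [68]
NEG       [-68]
STORE 2   []
LOAD 2    [-68]
LOAD 2    [-68, -68]
DIV       [1]
PUSH -47  [1, -47]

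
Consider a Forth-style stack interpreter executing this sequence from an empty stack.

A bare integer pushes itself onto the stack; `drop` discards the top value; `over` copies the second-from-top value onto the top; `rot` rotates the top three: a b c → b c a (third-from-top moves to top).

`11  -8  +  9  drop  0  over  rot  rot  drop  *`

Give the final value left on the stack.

11   → [11]
-8   → [11, -8]
+    → [3]
9    → [3, 9]
drop → [3]
0    → [3, 0]
over → [3, 0, 3]
rot  → [0, 3, 3]
rot  → [3, 3, 0]
drop → [3, 3]
*    → [9]

9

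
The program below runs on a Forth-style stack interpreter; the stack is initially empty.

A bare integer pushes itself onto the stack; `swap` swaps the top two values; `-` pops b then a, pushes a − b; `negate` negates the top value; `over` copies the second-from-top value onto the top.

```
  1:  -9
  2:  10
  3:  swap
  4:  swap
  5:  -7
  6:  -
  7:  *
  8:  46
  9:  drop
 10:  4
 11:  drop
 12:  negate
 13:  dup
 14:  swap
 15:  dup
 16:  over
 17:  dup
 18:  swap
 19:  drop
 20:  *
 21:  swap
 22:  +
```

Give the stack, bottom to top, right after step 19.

[153, 153, 153, 153]

-9      [-9]
10      [-9, 10]
swap    [10, -9]
swap    [-9, 10]
-7      [-9, 10, -7]
-       [-9, 17]
*       [-153]
46      [-153, 46]
drop    [-153]
4       [-153, 4]
drop    [-153]
negate  [153]
dup     [153, 153]
swap    [153, 153]
dup     [153, 153, 153]
over    [153, 153, 153, 153]
dup     [153, 153, 153, 153, 153]
swap    [153, 153, 153, 153, 153]
drop    [153, 153, 153, 153]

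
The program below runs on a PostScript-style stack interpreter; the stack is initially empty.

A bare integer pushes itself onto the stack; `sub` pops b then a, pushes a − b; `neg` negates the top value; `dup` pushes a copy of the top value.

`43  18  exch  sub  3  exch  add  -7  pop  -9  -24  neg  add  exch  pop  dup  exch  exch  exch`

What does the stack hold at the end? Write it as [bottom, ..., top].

43    [43]
18    [43, 18]
exch  [18, 43]
sub   [-25]
3     [-25, 3]
exch  [3, -25]
add   [-22]
-7    [-22, -7]
pop   [-22]
-9    [-22, -9]
-24   [-22, -9, -24]
neg   [-22, -9, 24]
add   [-22, 15]
exch  [15, -22]
pop   [15]
dup   [15, 15]
exch  [15, 15]
exch  [15, 15]
exch  [15, 15]

[15, 15]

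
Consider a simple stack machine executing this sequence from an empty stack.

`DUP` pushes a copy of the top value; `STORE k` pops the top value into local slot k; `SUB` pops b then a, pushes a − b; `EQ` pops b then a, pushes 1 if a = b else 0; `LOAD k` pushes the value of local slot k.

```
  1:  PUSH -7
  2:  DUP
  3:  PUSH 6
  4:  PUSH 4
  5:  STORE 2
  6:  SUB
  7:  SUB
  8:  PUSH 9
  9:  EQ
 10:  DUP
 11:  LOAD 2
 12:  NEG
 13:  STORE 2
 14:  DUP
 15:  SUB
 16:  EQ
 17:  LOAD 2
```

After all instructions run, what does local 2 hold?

PUSH -7  -7
DUP      -7 -7
PUSH 6   -7 -7 6
PUSH 4   -7 -7 6 4
STORE 2  -7 -7 6
SUB      -7 -13
SUB      6
PUSH 9   6 9
EQ       0
DUP      0 0
LOAD 2   0 0 4
NEG      0 0 -4
STORE 2  0 0
DUP      0 0 0
SUB      0 0
EQ       1
LOAD 2   1 -4

-4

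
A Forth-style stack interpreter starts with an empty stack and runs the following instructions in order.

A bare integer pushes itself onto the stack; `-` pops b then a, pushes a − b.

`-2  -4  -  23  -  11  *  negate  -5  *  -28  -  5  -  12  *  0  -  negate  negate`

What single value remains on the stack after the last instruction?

-2     -> [-2]
-4     -> [-2, -4]
-      -> [2]
23     -> [2, 23]
-      -> [-21]
11     -> [-21, 11]
*      -> [-231]
negate -> [231]
-5     -> [231, -5]
*      -> [-1155]
-28    -> [-1155, -28]
-      -> [-1127]
5      -> [-1127, 5]
-      -> [-1132]
12     -> [-1132, 12]
*      -> [-13584]
0      -> [-13584, 0]
-      -> [-13584]
negate -> [13584]
negate -> [-13584]

-13584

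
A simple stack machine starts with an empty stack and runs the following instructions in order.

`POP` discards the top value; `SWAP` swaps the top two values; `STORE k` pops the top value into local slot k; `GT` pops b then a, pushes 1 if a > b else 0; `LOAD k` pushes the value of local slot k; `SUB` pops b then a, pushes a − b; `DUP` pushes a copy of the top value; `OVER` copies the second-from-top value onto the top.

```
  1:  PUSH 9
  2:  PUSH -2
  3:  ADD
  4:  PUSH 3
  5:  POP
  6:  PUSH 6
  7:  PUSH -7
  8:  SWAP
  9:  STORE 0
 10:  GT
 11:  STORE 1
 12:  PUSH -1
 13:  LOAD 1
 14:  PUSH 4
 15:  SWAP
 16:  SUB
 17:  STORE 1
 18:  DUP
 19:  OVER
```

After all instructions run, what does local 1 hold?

3

PUSH 9  : [9]
PUSH -2 : [9, -2]
ADD     : [7]
PUSH 3  : [7, 3]
POP     : [7]
PUSH 6  : [7, 6]
PUSH -7 : [7, 6, -7]
SWAP    : [7, -7, 6]
STORE 0 : [7, -7]
GT      : [1]
STORE 1 : []
PUSH -1 : [-1]
LOAD 1  : [-1, 1]
PUSH 4  : [-1, 1, 4]
SWAP    : [-1, 4, 1]
SUB     : [-1, 3]
STORE 1 : [-1]
DUP     : [-1, -1]
OVER    : [-1, -1, -1]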